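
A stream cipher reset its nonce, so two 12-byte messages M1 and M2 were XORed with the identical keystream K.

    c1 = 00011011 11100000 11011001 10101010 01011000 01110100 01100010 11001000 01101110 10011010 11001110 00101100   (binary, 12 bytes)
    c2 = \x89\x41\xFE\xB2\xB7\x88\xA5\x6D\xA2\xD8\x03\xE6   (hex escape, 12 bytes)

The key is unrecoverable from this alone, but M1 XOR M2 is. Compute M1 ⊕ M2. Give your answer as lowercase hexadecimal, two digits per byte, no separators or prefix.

92a12718effcc7a5cc42cdca

c1 ⊕ c2 = (M1 ⊕ K) ⊕ (M2 ⊕ K) = M1 ⊕ M2 — the shared key cancels under XOR.
1b ⊕ 89 = 92
e0 ⊕ 41 = a1
d9 ⊕ fe = 27
aa ⊕ b2 = 18
58 ⊕ b7 = ef
74 ⊕ 88 = fc
62 ⊕ a5 = c7
c8 ⊕ 6d = a5
6e ⊕ a2 = cc
9a ⊕ d8 = 42
ce ⊕ 03 = cd
2c ⊕ e6 = ca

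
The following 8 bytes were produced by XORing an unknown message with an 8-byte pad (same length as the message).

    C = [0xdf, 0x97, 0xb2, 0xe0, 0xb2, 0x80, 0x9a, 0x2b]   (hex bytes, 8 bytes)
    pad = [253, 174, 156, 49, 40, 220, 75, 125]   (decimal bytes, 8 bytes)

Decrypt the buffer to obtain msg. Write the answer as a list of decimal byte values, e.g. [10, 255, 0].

[34, 57, 46, 209, 154, 92, 209, 86]

df ⊕ fd = 22
97 ⊕ ae = 39
b2 ⊕ 9c = 2e
e0 ⊕ 31 = d1
b2 ⊕ 28 = 9a
80 ⊕ dc = 5c
9a ⊕ 4b = d1
2b ⊕ 7d = 56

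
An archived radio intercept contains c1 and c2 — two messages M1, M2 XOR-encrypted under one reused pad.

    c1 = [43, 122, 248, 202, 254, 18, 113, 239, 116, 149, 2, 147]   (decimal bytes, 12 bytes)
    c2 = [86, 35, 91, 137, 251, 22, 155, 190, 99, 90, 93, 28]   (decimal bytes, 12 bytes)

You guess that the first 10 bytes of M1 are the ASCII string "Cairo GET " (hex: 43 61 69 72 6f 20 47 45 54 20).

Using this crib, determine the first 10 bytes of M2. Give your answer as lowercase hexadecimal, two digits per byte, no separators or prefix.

3e38ca316a24ad1443ef

First, c1 ⊕ c2 = (M1 ⊕ K) ⊕ (M2 ⊕ K) = M1 ⊕ M2, so the key drops out. Then M2 = (M1 ⊕ M2) ⊕ M1 over the first 10 bytes.
byte 0: (2b XOR 56) XOR 43 = 7d XOR 43 = 3e
byte 1: (7a XOR 23) XOR 61 = 59 XOR 61 = 38
byte 2: (f8 XOR 5b) XOR 69 = a3 XOR 69 = ca
byte 3: (ca XOR 89) XOR 72 = 43 XOR 72 = 31
byte 4: (fe XOR fb) XOR 6f = 05 XOR 6f = 6a
byte 5: (12 XOR 16) XOR 20 = 04 XOR 20 = 24
byte 6: (71 XOR 9b) XOR 47 = ea XOR 47 = ad
byte 7: (ef XOR be) XOR 45 = 51 XOR 45 = 14
byte 8: (74 XOR 63) XOR 54 = 17 XOR 54 = 43
byte 9: (95 XOR 5a) XOR 20 = cf XOR 20 = ef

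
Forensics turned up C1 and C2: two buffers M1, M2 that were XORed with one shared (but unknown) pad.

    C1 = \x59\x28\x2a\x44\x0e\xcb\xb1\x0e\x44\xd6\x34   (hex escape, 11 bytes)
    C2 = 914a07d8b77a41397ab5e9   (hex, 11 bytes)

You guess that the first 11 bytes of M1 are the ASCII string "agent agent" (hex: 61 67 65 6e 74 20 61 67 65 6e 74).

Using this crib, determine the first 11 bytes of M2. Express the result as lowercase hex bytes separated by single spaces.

a9 05 48 f2 cd 91 91 50 5b 0d a9

First, C1 ⊕ C2 = (M1 ⊕ K) ⊕ (M2 ⊕ K) = M1 ⊕ M2, so the key drops out. Then M2 = (M1 ⊕ M2) ⊕ M1 over the first 11 bytes.
byte 0: (59 XOR 91) XOR 61 = c8 XOR 61 = a9
byte 1: (28 XOR 4a) XOR 67 = 62 XOR 67 = 05
byte 2: (2a XOR 07) XOR 65 = 2d XOR 65 = 48
byte 3: (44 XOR d8) XOR 6e = 9c XOR 6e = f2
byte 4: (0e XOR b7) XOR 74 = b9 XOR 74 = cd
byte 5: (cb XOR 7a) XOR 20 = b1 XOR 20 = 91
byte 6: (b1 XOR 41) XOR 61 = f0 XOR 61 = 91
byte 7: (0e XOR 39) XOR 67 = 37 XOR 67 = 50
byte 8: (44 XOR 7a) XOR 65 = 3e XOR 65 = 5b
byte 9: (d6 XOR b5) XOR 6e = 63 XOR 6e = 0d
byte 10: (34 XOR e9) XOR 74 = dd XOR 74 = a9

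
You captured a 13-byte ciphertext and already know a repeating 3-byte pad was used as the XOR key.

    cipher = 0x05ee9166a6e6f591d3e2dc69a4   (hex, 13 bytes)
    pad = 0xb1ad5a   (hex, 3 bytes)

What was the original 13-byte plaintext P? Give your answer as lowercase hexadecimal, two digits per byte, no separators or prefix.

b443cbd70bbc443c8953713315

The 3-byte key repeats, so the effective keystream is b1 ad 5a b1 ad 5a b1 ad 5a b1 ad 5a b1.
byte 0: 05 xor b1 = b4
byte 1: ee xor ad = 43
byte 2: 91 xor 5a = cb
byte 3: 66 xor b1 = d7
byte 4: a6 xor ad = 0b
byte 5: e6 xor 5a = bc
byte 6: f5 xor b1 = 44
byte 7: 91 xor ad = 3c
byte 8: d3 xor 5a = 89
byte 9: e2 xor b1 = 53
byte 10: dc xor ad = 71
byte 11: 69 xor 5a = 33
byte 12: a4 xor b1 = 15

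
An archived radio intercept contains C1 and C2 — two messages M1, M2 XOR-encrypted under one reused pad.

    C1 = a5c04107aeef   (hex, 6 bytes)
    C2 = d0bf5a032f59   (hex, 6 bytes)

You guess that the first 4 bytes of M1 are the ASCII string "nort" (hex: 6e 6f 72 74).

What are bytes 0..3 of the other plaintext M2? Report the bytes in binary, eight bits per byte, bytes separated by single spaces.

00011011 00010000 01101001 01110000

First, C1 ⊕ C2 = (M1 ⊕ K) ⊕ (M2 ⊕ K) = M1 ⊕ M2, so the key drops out. Then M2 = (M1 ⊕ M2) ⊕ M1 over the first 4 bytes.
byte 0: (a5 ⊕ d0) ⊕ 6e = 75 ⊕ 6e = 1b
byte 1: (c0 ⊕ bf) ⊕ 6f = 7f ⊕ 6f = 10
byte 2: (41 ⊕ 5a) ⊕ 72 = 1b ⊕ 72 = 69
byte 3: (07 ⊕ 03) ⊕ 74 = 04 ⊕ 74 = 70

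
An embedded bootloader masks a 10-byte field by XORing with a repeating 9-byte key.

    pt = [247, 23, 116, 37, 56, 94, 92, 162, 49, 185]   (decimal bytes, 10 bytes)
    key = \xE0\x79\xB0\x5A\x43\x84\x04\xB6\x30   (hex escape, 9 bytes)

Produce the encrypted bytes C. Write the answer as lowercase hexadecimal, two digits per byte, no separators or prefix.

176ec47f7bda58140159

The 9-byte key repeats, so the effective keystream is e0 79 b0 5a 43 84 04 b6 30 e0.
byte 0: f7 xor e0 = 17
byte 1: 17 xor 79 = 6e
byte 2: 74 xor b0 = c4
byte 3: 25 xor 5a = 7f
byte 4: 38 xor 43 = 7b
byte 5: 5e xor 84 = da
byte 6: 5c xor 04 = 58
byte 7: a2 xor b6 = 14
byte 8: 31 xor 30 = 01
byte 9: b9 xor e0 = 59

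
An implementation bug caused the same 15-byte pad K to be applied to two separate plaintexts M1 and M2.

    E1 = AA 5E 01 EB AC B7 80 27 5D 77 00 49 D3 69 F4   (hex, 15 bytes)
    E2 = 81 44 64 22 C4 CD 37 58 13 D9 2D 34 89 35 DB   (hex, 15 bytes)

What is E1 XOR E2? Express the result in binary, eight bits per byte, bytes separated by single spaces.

00101011 00011010 01100101 11001001 01101000 01111010 10110111 01111111 01001110 10101110 00101101 01111101 01011010 01011100 00101111

E1 ⊕ E2 = (M1 ⊕ K) ⊕ (M2 ⊕ K) = M1 ⊕ M2 — the shared key cancels under XOR.
aa XOR 81 = 2b
5e XOR 44 = 1a
01 XOR 64 = 65
eb XOR 22 = c9
ac XOR c4 = 68
b7 XOR cd = 7a
80 XOR 37 = b7
27 XOR 58 = 7f
5d XOR 13 = 4e
77 XOR d9 = ae
00 XOR 2d = 2d
49 XOR 34 = 7d
d3 XOR 89 = 5a
69 XOR 35 = 5c
f4 XOR db = 2f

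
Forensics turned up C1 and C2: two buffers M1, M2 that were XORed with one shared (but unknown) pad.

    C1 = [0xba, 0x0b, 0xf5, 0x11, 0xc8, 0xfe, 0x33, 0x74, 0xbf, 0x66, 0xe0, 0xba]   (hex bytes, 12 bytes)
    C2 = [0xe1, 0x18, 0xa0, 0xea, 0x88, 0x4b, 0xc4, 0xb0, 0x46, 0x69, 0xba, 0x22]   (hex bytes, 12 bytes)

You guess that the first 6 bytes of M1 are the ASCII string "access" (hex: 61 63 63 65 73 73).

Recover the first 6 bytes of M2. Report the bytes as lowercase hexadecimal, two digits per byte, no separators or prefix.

First, C1 ⊕ C2 = (M1 ⊕ K) ⊕ (M2 ⊕ K) = M1 ⊕ M2, so the key drops out. Then M2 = (M1 ⊕ M2) ⊕ M1 over the first 6 bytes.
byte 0: (ba xor e1) xor 61 = 5b xor 61 = 3a
byte 1: (0b xor 18) xor 63 = 13 xor 63 = 70
byte 2: (f5 xor a0) xor 63 = 55 xor 63 = 36
byte 3: (11 xor ea) xor 65 = fb xor 65 = 9e
byte 4: (c8 xor 88) xor 73 = 40 xor 73 = 33
byte 5: (fe xor 4b) xor 73 = b5 xor 73 = c6

3a70369e33c6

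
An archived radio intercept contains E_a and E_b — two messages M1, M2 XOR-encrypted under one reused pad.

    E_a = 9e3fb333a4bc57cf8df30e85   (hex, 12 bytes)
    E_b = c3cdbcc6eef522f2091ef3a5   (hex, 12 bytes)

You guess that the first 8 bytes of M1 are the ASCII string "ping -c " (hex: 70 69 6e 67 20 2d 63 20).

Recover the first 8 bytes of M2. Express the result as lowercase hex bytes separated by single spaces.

2d 9b 61 92 6a 64 16 1d

First, E_a ⊕ E_b = (M1 ⊕ K) ⊕ (M2 ⊕ K) = M1 ⊕ M2, so the key drops out. Then M2 = (M1 ⊕ M2) ⊕ M1 over the first 8 bytes.
byte 0: (9e ⊕ c3) ⊕ 70 = 5d ⊕ 70 = 2d
byte 1: (3f ⊕ cd) ⊕ 69 = f2 ⊕ 69 = 9b
byte 2: (b3 ⊕ bc) ⊕ 6e = 0f ⊕ 6e = 61
byte 3: (33 ⊕ c6) ⊕ 67 = f5 ⊕ 67 = 92
byte 4: (a4 ⊕ ee) ⊕ 20 = 4a ⊕ 20 = 6a
byte 5: (bc ⊕ f5) ⊕ 2d = 49 ⊕ 2d = 64
byte 6: (57 ⊕ 22) ⊕ 63 = 75 ⊕ 63 = 16
byte 7: (cf ⊕ f2) ⊕ 20 = 3d ⊕ 20 = 1d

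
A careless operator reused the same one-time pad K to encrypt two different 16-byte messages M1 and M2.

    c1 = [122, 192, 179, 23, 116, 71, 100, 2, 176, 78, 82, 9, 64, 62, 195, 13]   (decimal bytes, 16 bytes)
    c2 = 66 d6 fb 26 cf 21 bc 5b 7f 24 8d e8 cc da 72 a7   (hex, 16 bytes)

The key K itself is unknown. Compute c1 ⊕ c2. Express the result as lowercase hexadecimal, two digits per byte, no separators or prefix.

1c164831bb66d859cf6adfe18ce4b1aa

c1 ⊕ c2 = (M1 ⊕ K) ⊕ (M2 ⊕ K) = M1 ⊕ M2 — the shared key cancels under XOR.
7a xor 66 = 1c
c0 xor d6 = 16
b3 xor fb = 48
17 xor 26 = 31
74 xor cf = bb
47 xor 21 = 66
64 xor bc = d8
02 xor 5b = 59
b0 xor 7f = cf
4e xor 24 = 6a
52 xor 8d = df
09 xor e8 = e1
40 xor cc = 8c
3e xor da = e4
c3 xor 72 = b1
0d xor a7 = aa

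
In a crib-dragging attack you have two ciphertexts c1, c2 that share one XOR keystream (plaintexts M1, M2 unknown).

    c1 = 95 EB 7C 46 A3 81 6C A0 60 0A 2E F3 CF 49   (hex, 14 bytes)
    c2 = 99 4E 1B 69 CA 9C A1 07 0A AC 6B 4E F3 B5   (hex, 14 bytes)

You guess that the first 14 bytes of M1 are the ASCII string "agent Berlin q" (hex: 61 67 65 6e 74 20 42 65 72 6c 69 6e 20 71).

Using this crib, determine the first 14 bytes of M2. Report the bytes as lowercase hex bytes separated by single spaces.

6d c2 02 41 1d 3d 8f c2 18 ca 2c d3 1c 8d

First, c1 ⊕ c2 = (M1 ⊕ K) ⊕ (M2 ⊕ K) = M1 ⊕ M2, so the key drops out. Then M2 = (M1 ⊕ M2) ⊕ M1 over the first 14 bytes.
byte 0: (95 ^ 99) ^ 61 = 0c ^ 61 = 6d
byte 1: (eb ^ 4e) ^ 67 = a5 ^ 67 = c2
byte 2: (7c ^ 1b) ^ 65 = 67 ^ 65 = 02
byte 3: (46 ^ 69) ^ 6e = 2f ^ 6e = 41
byte 4: (a3 ^ ca) ^ 74 = 69 ^ 74 = 1d
byte 5: (81 ^ 9c) ^ 20 = 1d ^ 20 = 3d
byte 6: (6c ^ a1) ^ 42 = cd ^ 42 = 8f
byte 7: (a0 ^ 07) ^ 65 = a7 ^ 65 = c2
byte 8: (60 ^ 0a) ^ 72 = 6a ^ 72 = 18
byte 9: (0a ^ ac) ^ 6c = a6 ^ 6c = ca
byte 10: (2e ^ 6b) ^ 69 = 45 ^ 69 = 2c
byte 11: (f3 ^ 4e) ^ 6e = bd ^ 6e = d3
byte 12: (cf ^ f3) ^ 20 = 3c ^ 20 = 1c
byte 13: (49 ^ b5) ^ 71 = fc ^ 71 = 8d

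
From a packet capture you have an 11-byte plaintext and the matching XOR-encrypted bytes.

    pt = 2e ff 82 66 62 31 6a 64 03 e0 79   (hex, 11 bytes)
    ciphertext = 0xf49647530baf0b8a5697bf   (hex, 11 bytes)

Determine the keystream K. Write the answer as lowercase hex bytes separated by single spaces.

Since ciphertext = pt ⊕ K, XORing both sides with pt gives K = pt ⊕ ciphertext.
byte 0: 2e XOR f4 = da
byte 1: ff XOR 96 = 69
byte 2: 82 XOR 47 = c5
byte 3: 66 XOR 53 = 35
byte 4: 62 XOR 0b = 69
byte 5: 31 XOR af = 9e
byte 6: 6a XOR 0b = 61
byte 7: 64 XOR 8a = ee
byte 8: 03 XOR 56 = 55
byte 9: e0 XOR 97 = 77
byte 10: 79 XOR bf = c6

da 69 c5 35 69 9e 61 ee 55 77 c6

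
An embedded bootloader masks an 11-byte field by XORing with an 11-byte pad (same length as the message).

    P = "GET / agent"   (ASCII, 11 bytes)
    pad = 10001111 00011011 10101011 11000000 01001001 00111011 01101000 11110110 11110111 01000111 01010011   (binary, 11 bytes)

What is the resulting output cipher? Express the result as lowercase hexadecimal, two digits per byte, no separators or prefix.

c85effe0661b0991922927

01000111 ^ 10001111 = 11001000
01000101 ^ 00011011 = 01011110
01010100 ^ 10101011 = 11111111
00100000 ^ 11000000 = 11100000
00101111 ^ 01001001 = 01100110
00100000 ^ 00111011 = 00011011
01100001 ^ 01101000 = 00001001
01100111 ^ 11110110 = 10010001
01100101 ^ 11110111 = 10010010
01101110 ^ 01000111 = 00101001
01110100 ^ 01010011 = 00100111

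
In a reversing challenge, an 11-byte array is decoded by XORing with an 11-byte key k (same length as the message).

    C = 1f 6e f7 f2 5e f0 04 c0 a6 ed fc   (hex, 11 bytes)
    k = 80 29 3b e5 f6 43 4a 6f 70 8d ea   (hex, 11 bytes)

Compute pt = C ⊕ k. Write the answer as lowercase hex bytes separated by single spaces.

XOR is its own inverse, so applying the key byte-wise gives the result directly.
byte 0: 1f ⊕ 80 = 9f
byte 1: 6e ⊕ 29 = 47
byte 2: f7 ⊕ 3b = cc
byte 3: f2 ⊕ e5 = 17
byte 4: 5e ⊕ f6 = a8
byte 5: f0 ⊕ 43 = b3
byte 6: 04 ⊕ 4a = 4e
byte 7: c0 ⊕ 6f = af
byte 8: a6 ⊕ 70 = d6
byte 9: ed ⊕ 8d = 60
byte 10: fc ⊕ ea = 16

9f 47 cc 17 a8 b3 4e af d6 60 16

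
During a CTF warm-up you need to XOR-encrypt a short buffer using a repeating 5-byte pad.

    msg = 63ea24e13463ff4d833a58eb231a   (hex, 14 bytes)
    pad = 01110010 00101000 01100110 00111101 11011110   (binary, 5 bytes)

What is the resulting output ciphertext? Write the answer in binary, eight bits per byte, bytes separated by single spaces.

00010001 11000010 01000010 11011100 11101010 00010001 11010111 00101011 10111110 11100100 00101010 11000011 01000101 00100111

The 5-byte key repeats, so the effective keystream is 72 28 66 3d de 72 28 66 3d de 72 28 66 3d.
byte 0: 63 XOR 72 = 11
byte 1: ea XOR 28 = c2
byte 2: 24 XOR 66 = 42
byte 3: e1 XOR 3d = dc
byte 4: 34 XOR de = ea
byte 5: 63 XOR 72 = 11
byte 6: ff XOR 28 = d7
byte 7: 4d XOR 66 = 2b
byte 8: 83 XOR 3d = be
byte 9: 3a XOR de = e4
byte 10: 58 XOR 72 = 2a
byte 11: eb XOR 28 = c3
byte 12: 23 XOR 66 = 45
byte 13: 1a XOR 3d = 27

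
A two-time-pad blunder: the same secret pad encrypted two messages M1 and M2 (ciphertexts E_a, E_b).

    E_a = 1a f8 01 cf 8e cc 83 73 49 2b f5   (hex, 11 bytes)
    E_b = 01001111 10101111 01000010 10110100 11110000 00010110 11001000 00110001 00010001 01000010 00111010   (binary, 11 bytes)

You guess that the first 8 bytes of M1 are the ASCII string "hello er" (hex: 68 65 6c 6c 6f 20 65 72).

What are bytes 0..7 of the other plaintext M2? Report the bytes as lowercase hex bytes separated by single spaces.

First, E_a ⊕ E_b = (M1 ⊕ K) ⊕ (M2 ⊕ K) = M1 ⊕ M2, so the key drops out. Then M2 = (M1 ⊕ M2) ⊕ M1 over the first 8 bytes.
byte 0: (1a ^ 4f) ^ 68 = 55 ^ 68 = 3d
byte 1: (f8 ^ af) ^ 65 = 57 ^ 65 = 32
byte 2: (01 ^ 42) ^ 6c = 43 ^ 6c = 2f
byte 3: (cf ^ b4) ^ 6c = 7b ^ 6c = 17
byte 4: (8e ^ f0) ^ 6f = 7e ^ 6f = 11
byte 5: (cc ^ 16) ^ 20 = da ^ 20 = fa
byte 6: (83 ^ c8) ^ 65 = 4b ^ 65 = 2e
byte 7: (73 ^ 31) ^ 72 = 42 ^ 72 = 30

3d 32 2f 17 11 fa 2e 30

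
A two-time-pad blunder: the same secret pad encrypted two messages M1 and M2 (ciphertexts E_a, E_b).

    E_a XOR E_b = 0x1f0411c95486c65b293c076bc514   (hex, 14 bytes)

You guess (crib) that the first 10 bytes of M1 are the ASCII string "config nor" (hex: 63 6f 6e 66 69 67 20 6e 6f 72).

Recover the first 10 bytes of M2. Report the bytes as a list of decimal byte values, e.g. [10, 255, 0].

[124, 107, 127, 175, 61, 225, 230, 53, 70, 78]

Since E_a ⊕ E_b = M1 ⊕ M2, XORing with the guessed M1 bytes yields the corresponding M2 bytes: M2 = (E_a ⊕ E_b) ⊕ M1.
1f XOR 63 = 7c
04 XOR 6f = 6b
11 XOR 6e = 7f
c9 XOR 66 = af
54 XOR 69 = 3d
86 XOR 67 = e1
c6 XOR 20 = e6
5b XOR 6e = 35
29 XOR 6f = 46
3c XOR 72 = 4e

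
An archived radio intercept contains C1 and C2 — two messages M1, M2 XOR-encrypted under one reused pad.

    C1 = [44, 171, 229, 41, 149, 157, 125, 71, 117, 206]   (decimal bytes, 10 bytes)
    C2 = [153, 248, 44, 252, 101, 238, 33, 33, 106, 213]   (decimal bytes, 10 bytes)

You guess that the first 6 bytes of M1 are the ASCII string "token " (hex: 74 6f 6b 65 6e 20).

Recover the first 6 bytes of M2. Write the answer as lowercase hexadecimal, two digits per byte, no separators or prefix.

c13ca2b09e53

First, C1 ⊕ C2 = (M1 ⊕ K) ⊕ (M2 ⊕ K) = M1 ⊕ M2, so the key drops out. Then M2 = (M1 ⊕ M2) ⊕ M1 over the first 6 bytes.
byte 0: (2c ^ 99) ^ 74 = b5 ^ 74 = c1
byte 1: (ab ^ f8) ^ 6f = 53 ^ 6f = 3c
byte 2: (e5 ^ 2c) ^ 6b = c9 ^ 6b = a2
byte 3: (29 ^ fc) ^ 65 = d5 ^ 65 = b0
byte 4: (95 ^ 65) ^ 6e = f0 ^ 6e = 9e
byte 5: (9d ^ ee) ^ 20 = 73 ^ 20 = 53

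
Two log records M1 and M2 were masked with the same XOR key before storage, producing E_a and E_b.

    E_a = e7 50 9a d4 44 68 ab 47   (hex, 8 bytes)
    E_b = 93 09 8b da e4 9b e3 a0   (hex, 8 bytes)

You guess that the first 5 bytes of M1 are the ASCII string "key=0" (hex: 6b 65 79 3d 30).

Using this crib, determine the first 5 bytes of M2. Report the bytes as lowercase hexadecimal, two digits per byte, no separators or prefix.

1f3c683390

First, E_a ⊕ E_b = (M1 ⊕ K) ⊕ (M2 ⊕ K) = M1 ⊕ M2, so the key drops out. Then M2 = (M1 ⊕ M2) ⊕ M1 over the first 5 bytes.
byte 0: (e7 ⊕ 93) ⊕ 6b = 74 ⊕ 6b = 1f
byte 1: (50 ⊕ 09) ⊕ 65 = 59 ⊕ 65 = 3c
byte 2: (9a ⊕ 8b) ⊕ 79 = 11 ⊕ 79 = 68
byte 3: (d4 ⊕ da) ⊕ 3d = 0e ⊕ 3d = 33
byte 4: (44 ⊕ e4) ⊕ 30 = a0 ⊕ 30 = 90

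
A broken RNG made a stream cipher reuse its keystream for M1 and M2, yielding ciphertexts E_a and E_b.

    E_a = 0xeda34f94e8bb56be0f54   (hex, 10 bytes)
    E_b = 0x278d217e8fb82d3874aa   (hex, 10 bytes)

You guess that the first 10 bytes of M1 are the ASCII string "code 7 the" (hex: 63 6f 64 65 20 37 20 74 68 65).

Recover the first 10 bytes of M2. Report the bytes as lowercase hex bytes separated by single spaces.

a9 41 0a 8f 47 34 5b f2 13 9b

First, E_a ⊕ E_b = (M1 ⊕ K) ⊕ (M2 ⊕ K) = M1 ⊕ M2, so the key drops out. Then M2 = (M1 ⊕ M2) ⊕ M1 over the first 10 bytes.
byte 0: (ed ⊕ 27) ⊕ 63 = ca ⊕ 63 = a9
byte 1: (a3 ⊕ 8d) ⊕ 6f = 2e ⊕ 6f = 41
byte 2: (4f ⊕ 21) ⊕ 64 = 6e ⊕ 64 = 0a
byte 3: (94 ⊕ 7e) ⊕ 65 = ea ⊕ 65 = 8f
byte 4: (e8 ⊕ 8f) ⊕ 20 = 67 ⊕ 20 = 47
byte 5: (bb ⊕ b8) ⊕ 37 = 03 ⊕ 37 = 34
byte 6: (56 ⊕ 2d) ⊕ 20 = 7b ⊕ 20 = 5b
byte 7: (be ⊕ 38) ⊕ 74 = 86 ⊕ 74 = f2
byte 8: (0f ⊕ 74) ⊕ 68 = 7b ⊕ 68 = 13
byte 9: (54 ⊕ aa) ⊕ 65 = fe ⊕ 65 = 9b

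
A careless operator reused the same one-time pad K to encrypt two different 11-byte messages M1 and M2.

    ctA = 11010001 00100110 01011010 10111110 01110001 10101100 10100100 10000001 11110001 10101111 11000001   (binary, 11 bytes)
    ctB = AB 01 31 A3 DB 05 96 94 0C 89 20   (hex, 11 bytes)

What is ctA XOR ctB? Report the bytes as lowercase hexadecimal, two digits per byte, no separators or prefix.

ctA ⊕ ctB = (M1 ⊕ K) ⊕ (M2 ⊕ K) = M1 ⊕ M2 — the shared key cancels under XOR.
209 ^ 171 = 122
 38 ^   1 =  39
 90 ^  49 = 107
190 ^ 163 =  29
113 ^ 219 = 170
172 ^   5 = 169
164 ^ 150 =  50
129 ^ 148 =  21
241 ^  12 = 253
175 ^ 137 =  38
193 ^  32 = 225

7a276b1daaa93215fd26e1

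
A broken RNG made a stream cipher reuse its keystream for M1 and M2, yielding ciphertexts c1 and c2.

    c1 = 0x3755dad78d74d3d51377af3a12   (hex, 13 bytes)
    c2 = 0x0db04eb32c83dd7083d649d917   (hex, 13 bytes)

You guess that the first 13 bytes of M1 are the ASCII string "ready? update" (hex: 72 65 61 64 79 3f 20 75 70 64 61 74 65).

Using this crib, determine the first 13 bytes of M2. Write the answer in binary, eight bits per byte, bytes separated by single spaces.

First, c1 ⊕ c2 = (M1 ⊕ K) ⊕ (M2 ⊕ K) = M1 ⊕ M2, so the key drops out. Then M2 = (M1 ⊕ M2) ⊕ M1 over the first 13 bytes.
byte 0: (37 ⊕ 0d) ⊕ 72 = 3a ⊕ 72 = 48
byte 1: (55 ⊕ b0) ⊕ 65 = e5 ⊕ 65 = 80
byte 2: (da ⊕ 4e) ⊕ 61 = 94 ⊕ 61 = f5
byte 3: (d7 ⊕ b3) ⊕ 64 = 64 ⊕ 64 = 00
byte 4: (8d ⊕ 2c) ⊕ 79 = a1 ⊕ 79 = d8
byte 5: (74 ⊕ 83) ⊕ 3f = f7 ⊕ 3f = c8
byte 6: (d3 ⊕ dd) ⊕ 20 = 0e ⊕ 20 = 2e
byte 7: (d5 ⊕ 70) ⊕ 75 = a5 ⊕ 75 = d0
byte 8: (13 ⊕ 83) ⊕ 70 = 90 ⊕ 70 = e0
byte 9: (77 ⊕ d6) ⊕ 64 = a1 ⊕ 64 = c5
byte 10: (af ⊕ 49) ⊕ 61 = e6 ⊕ 61 = 87
byte 11: (3a ⊕ d9) ⊕ 74 = e3 ⊕ 74 = 97
byte 12: (12 ⊕ 17) ⊕ 65 = 05 ⊕ 65 = 60

01001000 10000000 11110101 00000000 11011000 11001000 00101110 11010000 11100000 11000101 10000111 10010111 01100000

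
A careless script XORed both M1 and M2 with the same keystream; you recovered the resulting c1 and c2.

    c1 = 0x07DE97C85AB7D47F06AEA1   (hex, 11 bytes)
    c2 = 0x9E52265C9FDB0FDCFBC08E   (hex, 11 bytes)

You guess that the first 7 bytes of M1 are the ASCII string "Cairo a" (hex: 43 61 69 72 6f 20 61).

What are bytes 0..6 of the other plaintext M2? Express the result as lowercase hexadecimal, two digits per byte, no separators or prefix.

First, c1 ⊕ c2 = (M1 ⊕ K) ⊕ (M2 ⊕ K) = M1 ⊕ M2, so the key drops out. Then M2 = (M1 ⊕ M2) ⊕ M1 over the first 7 bytes.
byte 0: (07 xor 9e) xor 43 = 99 xor 43 = da
byte 1: (de xor 52) xor 61 = 8c xor 61 = ed
byte 2: (97 xor 26) xor 69 = b1 xor 69 = d8
byte 3: (c8 xor 5c) xor 72 = 94 xor 72 = e6
byte 4: (5a xor 9f) xor 6f = c5 xor 6f = aa
byte 5: (b7 xor db) xor 20 = 6c xor 20 = 4c
byte 6: (d4 xor 0f) xor 61 = db xor 61 = ba

daedd8e6aa4cba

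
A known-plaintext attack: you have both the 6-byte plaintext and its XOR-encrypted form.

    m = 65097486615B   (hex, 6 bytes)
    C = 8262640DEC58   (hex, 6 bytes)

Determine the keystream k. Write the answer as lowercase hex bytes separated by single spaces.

e7 6b 10 8b 8d 03

Since C = m ⊕ k, XORing both sides with m gives k = m ⊕ C.
65 XOR 82 = e7
09 XOR 62 = 6b
74 XOR 64 = 10
86 XOR 0d = 8b
61 XOR ec = 8d
5b XOR 58 = 03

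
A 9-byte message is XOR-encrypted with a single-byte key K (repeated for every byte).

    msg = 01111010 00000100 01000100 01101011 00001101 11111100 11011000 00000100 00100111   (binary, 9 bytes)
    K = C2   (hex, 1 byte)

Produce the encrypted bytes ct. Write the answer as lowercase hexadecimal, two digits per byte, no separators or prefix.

b8c686a9cf3e1ac6e5

The 1-byte key repeats, so the effective keystream is c2 c2 c2 c2 c2 c2 c2 c2 c2.
byte 0: 122 ^ 194 = 184
byte 1:   4 ^ 194 = 198
byte 2:  68 ^ 194 = 134
byte 3: 107 ^ 194 = 169
byte 4:  13 ^ 194 = 207
byte 5: 252 ^ 194 =  62
byte 6: 216 ^ 194 =  26
byte 7:   4 ^ 194 = 198
byte 8:  39 ^ 194 = 229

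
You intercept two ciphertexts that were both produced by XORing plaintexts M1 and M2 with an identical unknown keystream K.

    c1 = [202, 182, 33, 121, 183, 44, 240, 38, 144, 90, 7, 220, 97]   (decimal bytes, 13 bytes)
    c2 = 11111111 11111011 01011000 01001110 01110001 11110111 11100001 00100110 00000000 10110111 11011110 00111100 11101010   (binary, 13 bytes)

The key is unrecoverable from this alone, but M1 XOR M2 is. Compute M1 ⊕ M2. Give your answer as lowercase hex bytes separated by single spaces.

c1 ⊕ c2 = (M1 ⊕ K) ⊕ (M2 ⊕ K) = M1 ⊕ M2 — the shared key cancels under XOR.
byte 0: ca XOR ff = 35
byte 1: b6 XOR fb = 4d
byte 2: 21 XOR 58 = 79
byte 3: 79 XOR 4e = 37
byte 4: b7 XOR 71 = c6
byte 5: 2c XOR f7 = db
byte 6: f0 XOR e1 = 11
byte 7: 26 XOR 26 = 00
byte 8: 90 XOR 00 = 90
byte 9: 5a XOR b7 = ed
byte 10: 07 XOR de = d9
byte 11: dc XOR 3c = e0
byte 12: 61 XOR ea = 8b

35 4d 79 37 c6 db 11 00 90 ed d9 e0 8b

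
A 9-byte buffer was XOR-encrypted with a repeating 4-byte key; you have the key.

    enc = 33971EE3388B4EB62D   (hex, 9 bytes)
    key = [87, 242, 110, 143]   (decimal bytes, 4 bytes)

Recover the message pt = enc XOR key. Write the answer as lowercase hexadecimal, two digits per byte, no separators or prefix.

The 4-byte key repeats, so the effective keystream is 57 f2 6e 8f 57 f2 6e 8f 57.
byte 0: 33 XOR 57 = 64
byte 1: 97 XOR f2 = 65
byte 2: 1e XOR 6e = 70
byte 3: e3 XOR 8f = 6c
byte 4: 38 XOR 57 = 6f
byte 5: 8b XOR f2 = 79
byte 6: 4e XOR 6e = 20
byte 7: b6 XOR 8f = 39
byte 8: 2d XOR 57 = 7a

6465706c6f7920397a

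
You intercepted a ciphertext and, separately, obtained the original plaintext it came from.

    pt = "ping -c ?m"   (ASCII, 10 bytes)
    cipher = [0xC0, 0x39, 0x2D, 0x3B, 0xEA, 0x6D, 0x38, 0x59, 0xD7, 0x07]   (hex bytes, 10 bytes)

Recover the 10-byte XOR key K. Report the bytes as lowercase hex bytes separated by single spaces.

Since cipher = pt ⊕ K, XORing both sides with pt gives K = pt ⊕ cipher.
70 ^ c0 = b0
69 ^ 39 = 50
6e ^ 2d = 43
67 ^ 3b = 5c
20 ^ ea = ca
2d ^ 6d = 40
63 ^ 38 = 5b
20 ^ 59 = 79
3f ^ d7 = e8
6d ^ 07 = 6a

b0 50 43 5c ca 40 5b 79 e8 6a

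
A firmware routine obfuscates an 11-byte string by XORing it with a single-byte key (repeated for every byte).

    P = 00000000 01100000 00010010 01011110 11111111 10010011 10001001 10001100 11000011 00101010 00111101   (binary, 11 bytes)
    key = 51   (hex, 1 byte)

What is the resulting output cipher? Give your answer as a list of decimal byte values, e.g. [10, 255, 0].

The 1-byte key repeats, so the effective keystream is 51 51 51 51 51 51 51 51 51 51 51.
byte 0: 00 ^ 51 = 51
byte 1: 60 ^ 51 = 31
byte 2: 12 ^ 51 = 43
byte 3: 5e ^ 51 = 0f
byte 4: ff ^ 51 = ae
byte 5: 93 ^ 51 = c2
byte 6: 89 ^ 51 = d8
byte 7: 8c ^ 51 = dd
byte 8: c3 ^ 51 = 92
byte 9: 2a ^ 51 = 7b
byte 10: 3d ^ 51 = 6c

[81, 49, 67, 15, 174, 194, 216, 221, 146, 123, 108]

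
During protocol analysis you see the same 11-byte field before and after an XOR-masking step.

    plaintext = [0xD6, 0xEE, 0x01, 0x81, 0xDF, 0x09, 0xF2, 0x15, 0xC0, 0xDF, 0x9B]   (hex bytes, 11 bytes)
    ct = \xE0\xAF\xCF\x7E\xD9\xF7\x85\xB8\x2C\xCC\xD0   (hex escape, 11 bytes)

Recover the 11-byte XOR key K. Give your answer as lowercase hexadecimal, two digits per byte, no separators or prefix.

Since ct = plaintext ⊕ K, XORing both sides with plaintext gives K = plaintext ⊕ ct.
byte 0: d6 ⊕ e0 = 36
byte 1: ee ⊕ af = 41
byte 2: 01 ⊕ cf = ce
byte 3: 81 ⊕ 7e = ff
byte 4: df ⊕ d9 = 06
byte 5: 09 ⊕ f7 = fe
byte 6: f2 ⊕ 85 = 77
byte 7: 15 ⊕ b8 = ad
byte 8: c0 ⊕ 2c = ec
byte 9: df ⊕ cc = 13
byte 10: 9b ⊕ d0 = 4b

3641ceff06fe77adec134b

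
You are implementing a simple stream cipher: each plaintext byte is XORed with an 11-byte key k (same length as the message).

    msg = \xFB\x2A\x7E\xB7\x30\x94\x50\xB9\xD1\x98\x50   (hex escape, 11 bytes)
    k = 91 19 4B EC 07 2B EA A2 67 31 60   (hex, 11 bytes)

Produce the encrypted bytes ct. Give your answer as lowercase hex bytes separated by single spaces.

XOR is its own inverse, so applying the key byte-wise gives the result directly.
fb xor 91 = 6a
2a xor 19 = 33
7e xor 4b = 35
b7 xor ec = 5b
30 xor 07 = 37
94 xor 2b = bf
50 xor ea = ba
b9 xor a2 = 1b
d1 xor 67 = b6
98 xor 31 = a9
50 xor 60 = 30

6a 33 35 5b 37 bf ba 1b b6 a9 30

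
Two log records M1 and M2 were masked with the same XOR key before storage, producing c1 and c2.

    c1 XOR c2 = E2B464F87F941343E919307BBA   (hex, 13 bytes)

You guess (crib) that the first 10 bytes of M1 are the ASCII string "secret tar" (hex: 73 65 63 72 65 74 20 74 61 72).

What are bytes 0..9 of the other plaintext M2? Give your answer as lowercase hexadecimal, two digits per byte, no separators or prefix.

91d1078a1ae03337886b

Since c1 ⊕ c2 = M1 ⊕ M2, XORing with the guessed M1 bytes yields the corresponding M2 bytes: M2 = (c1 ⊕ c2) ⊕ M1.
e2 ⊕ 73 = 91
b4 ⊕ 65 = d1
64 ⊕ 63 = 07
f8 ⊕ 72 = 8a
7f ⊕ 65 = 1a
94 ⊕ 74 = e0
13 ⊕ 20 = 33
43 ⊕ 74 = 37
e9 ⊕ 61 = 88
19 ⊕ 72 = 6b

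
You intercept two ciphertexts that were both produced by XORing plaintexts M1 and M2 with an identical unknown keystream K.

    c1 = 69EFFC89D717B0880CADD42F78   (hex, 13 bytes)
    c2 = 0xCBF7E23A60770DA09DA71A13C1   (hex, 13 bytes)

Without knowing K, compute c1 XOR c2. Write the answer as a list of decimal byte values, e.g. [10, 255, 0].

c1 ⊕ c2 = (M1 ⊕ K) ⊕ (M2 ⊕ K) = M1 ⊕ M2 — the shared key cancels under XOR.
69 XOR cb = a2
ef XOR f7 = 18
fc XOR e2 = 1e
89 XOR 3a = b3
d7 XOR 60 = b7
17 XOR 77 = 60
b0 XOR 0d = bd
88 XOR a0 = 28
0c XOR 9d = 91
ad XOR a7 = 0a
d4 XOR 1a = ce
2f XOR 13 = 3c
78 XOR c1 = b9

[162, 24, 30, 179, 183, 96, 189, 40, 145, 10, 206, 60, 185]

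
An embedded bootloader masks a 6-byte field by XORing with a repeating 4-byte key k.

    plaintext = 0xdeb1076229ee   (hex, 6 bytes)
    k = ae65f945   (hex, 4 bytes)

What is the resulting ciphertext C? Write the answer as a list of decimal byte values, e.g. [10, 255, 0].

The 4-byte key repeats, so the effective keystream is ae 65 f9 45 ae 65.
byte 0: 222 XOR 174 = 112
byte 1: 177 XOR 101 = 212
byte 2:   7 XOR 249 = 254
byte 3:  98 XOR  69 =  39
byte 4:  41 XOR 174 = 135
byte 5: 238 XOR 101 = 139

[112, 212, 254, 39, 135, 139]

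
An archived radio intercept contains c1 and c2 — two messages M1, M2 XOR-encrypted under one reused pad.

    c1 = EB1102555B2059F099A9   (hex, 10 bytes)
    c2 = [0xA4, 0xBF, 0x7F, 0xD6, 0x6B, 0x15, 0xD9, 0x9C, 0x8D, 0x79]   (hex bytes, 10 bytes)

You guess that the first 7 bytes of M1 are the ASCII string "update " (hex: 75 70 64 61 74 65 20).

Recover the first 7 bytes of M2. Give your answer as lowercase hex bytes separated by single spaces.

3a de 19 e2 44 50 a0

First, c1 ⊕ c2 = (M1 ⊕ K) ⊕ (M2 ⊕ K) = M1 ⊕ M2, so the key drops out. Then M2 = (M1 ⊕ M2) ⊕ M1 over the first 7 bytes.
byte 0: (eb ^ a4) ^ 75 = 4f ^ 75 = 3a
byte 1: (11 ^ bf) ^ 70 = ae ^ 70 = de
byte 2: (02 ^ 7f) ^ 64 = 7d ^ 64 = 19
byte 3: (55 ^ d6) ^ 61 = 83 ^ 61 = e2
byte 4: (5b ^ 6b) ^ 74 = 30 ^ 74 = 44
byte 5: (20 ^ 15) ^ 65 = 35 ^ 65 = 50
byte 6: (59 ^ d9) ^ 20 = 80 ^ 20 = a0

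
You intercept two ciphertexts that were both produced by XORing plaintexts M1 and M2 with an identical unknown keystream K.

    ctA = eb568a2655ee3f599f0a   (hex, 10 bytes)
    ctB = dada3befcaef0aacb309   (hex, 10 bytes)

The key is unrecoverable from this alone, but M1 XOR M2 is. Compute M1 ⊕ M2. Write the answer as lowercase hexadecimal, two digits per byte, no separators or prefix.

318cb1c99f0135f52c03

ctA ⊕ ctB = (M1 ⊕ K) ⊕ (M2 ⊕ K) = M1 ⊕ M2 — the shared key cancels under XOR.
byte 0: eb xor da = 31
byte 1: 56 xor da = 8c
byte 2: 8a xor 3b = b1
byte 3: 26 xor ef = c9
byte 4: 55 xor ca = 9f
byte 5: ee xor ef = 01
byte 6: 3f xor 0a = 35
byte 7: 59 xor ac = f5
byte 8: 9f xor b3 = 2c
byte 9: 0a xor 09 = 03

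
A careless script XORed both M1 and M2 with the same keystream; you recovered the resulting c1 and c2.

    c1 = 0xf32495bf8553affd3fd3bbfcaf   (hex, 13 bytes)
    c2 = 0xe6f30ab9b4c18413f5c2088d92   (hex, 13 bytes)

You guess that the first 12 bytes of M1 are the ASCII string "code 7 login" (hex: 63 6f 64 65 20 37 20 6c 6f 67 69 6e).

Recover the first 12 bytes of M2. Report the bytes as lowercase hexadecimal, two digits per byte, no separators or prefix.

First, c1 ⊕ c2 = (M1 ⊕ K) ⊕ (M2 ⊕ K) = M1 ⊕ M2, so the key drops out. Then M2 = (M1 ⊕ M2) ⊕ M1 over the first 12 bytes.
byte 0: (f3 XOR e6) XOR 63 = 15 XOR 63 = 76
byte 1: (24 XOR f3) XOR 6f = d7 XOR 6f = b8
byte 2: (95 XOR 0a) XOR 64 = 9f XOR 64 = fb
byte 3: (bf XOR b9) XOR 65 = 06 XOR 65 = 63
byte 4: (85 XOR b4) XOR 20 = 31 XOR 20 = 11
byte 5: (53 XOR c1) XOR 37 = 92 XOR 37 = a5
byte 6: (af XOR 84) XOR 20 = 2b XOR 20 = 0b
byte 7: (fd XOR 13) XOR 6c = ee XOR 6c = 82
byte 8: (3f XOR f5) XOR 6f = ca XOR 6f = a5
byte 9: (d3 XOR c2) XOR 67 = 11 XOR 67 = 76
byte 10: (bb XOR 08) XOR 69 = b3 XOR 69 = da
byte 11: (fc XOR 8d) XOR 6e = 71 XOR 6e = 1f

76b8fb6311a50b82a576da1f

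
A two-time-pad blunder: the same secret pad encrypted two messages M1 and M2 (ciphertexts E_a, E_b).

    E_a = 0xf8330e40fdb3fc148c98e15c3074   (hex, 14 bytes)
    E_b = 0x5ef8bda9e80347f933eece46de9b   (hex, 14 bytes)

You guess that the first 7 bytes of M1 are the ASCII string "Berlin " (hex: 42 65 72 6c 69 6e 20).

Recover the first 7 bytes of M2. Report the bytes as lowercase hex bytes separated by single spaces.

First, E_a ⊕ E_b = (M1 ⊕ K) ⊕ (M2 ⊕ K) = M1 ⊕ M2, so the key drops out. Then M2 = (M1 ⊕ M2) ⊕ M1 over the first 7 bytes.
byte 0: (f8 xor 5e) xor 42 = a6 xor 42 = e4
byte 1: (33 xor f8) xor 65 = cb xor 65 = ae
byte 2: (0e xor bd) xor 72 = b3 xor 72 = c1
byte 3: (40 xor a9) xor 6c = e9 xor 6c = 85
byte 4: (fd xor e8) xor 69 = 15 xor 69 = 7c
byte 5: (b3 xor 03) xor 6e = b0 xor 6e = de
byte 6: (fc xor 47) xor 20 = bb xor 20 = 9b

e4 ae c1 85 7c de 9b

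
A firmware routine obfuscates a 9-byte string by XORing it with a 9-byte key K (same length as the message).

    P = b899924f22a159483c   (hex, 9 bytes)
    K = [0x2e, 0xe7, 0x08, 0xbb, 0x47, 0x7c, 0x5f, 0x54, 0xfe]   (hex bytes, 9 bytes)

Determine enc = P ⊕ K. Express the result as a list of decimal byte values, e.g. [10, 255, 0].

10111000 ⊕ 00101110 = 10010110
10011001 ⊕ 11100111 = 01111110
10010010 ⊕ 00001000 = 10011010
01001111 ⊕ 10111011 = 11110100
00100010 ⊕ 01000111 = 01100101
10100001 ⊕ 01111100 = 11011101
01011001 ⊕ 01011111 = 00000110
01001000 ⊕ 01010100 = 00011100
00111100 ⊕ 11111110 = 11000010

[150, 126, 154, 244, 101, 221, 6, 28, 194]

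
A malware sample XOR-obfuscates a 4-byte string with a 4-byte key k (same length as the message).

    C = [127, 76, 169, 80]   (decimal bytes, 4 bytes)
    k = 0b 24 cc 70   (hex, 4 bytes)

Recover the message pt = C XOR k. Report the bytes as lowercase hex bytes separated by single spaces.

74 68 65 20

XOR is its own inverse, so applying the key byte-wise gives the result directly.
7f XOR 0b = 74
4c XOR 24 = 68
a9 XOR cc = 65
50 XOR 70 = 20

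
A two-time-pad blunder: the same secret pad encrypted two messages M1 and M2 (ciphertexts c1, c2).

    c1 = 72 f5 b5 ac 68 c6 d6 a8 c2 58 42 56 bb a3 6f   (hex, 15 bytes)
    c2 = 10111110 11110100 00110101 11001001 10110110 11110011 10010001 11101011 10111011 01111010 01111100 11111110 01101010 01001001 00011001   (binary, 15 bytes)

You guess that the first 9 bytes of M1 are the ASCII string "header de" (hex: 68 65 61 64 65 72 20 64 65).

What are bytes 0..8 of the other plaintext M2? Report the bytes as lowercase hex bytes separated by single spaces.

a4 64 e1 01 bb 47 67 27 1c

First, c1 ⊕ c2 = (M1 ⊕ K) ⊕ (M2 ⊕ K) = M1 ⊕ M2, so the key drops out. Then M2 = (M1 ⊕ M2) ⊕ M1 over the first 9 bytes.
byte 0: (72 ⊕ be) ⊕ 68 = cc ⊕ 68 = a4
byte 1: (f5 ⊕ f4) ⊕ 65 = 01 ⊕ 65 = 64
byte 2: (b5 ⊕ 35) ⊕ 61 = 80 ⊕ 61 = e1
byte 3: (ac ⊕ c9) ⊕ 64 = 65 ⊕ 64 = 01
byte 4: (68 ⊕ b6) ⊕ 65 = de ⊕ 65 = bb
byte 5: (c6 ⊕ f3) ⊕ 72 = 35 ⊕ 72 = 47
byte 6: (d6 ⊕ 91) ⊕ 20 = 47 ⊕ 20 = 67
byte 7: (a8 ⊕ eb) ⊕ 64 = 43 ⊕ 64 = 27
byte 8: (c2 ⊕ bb) ⊕ 65 = 79 ⊕ 65 = 1c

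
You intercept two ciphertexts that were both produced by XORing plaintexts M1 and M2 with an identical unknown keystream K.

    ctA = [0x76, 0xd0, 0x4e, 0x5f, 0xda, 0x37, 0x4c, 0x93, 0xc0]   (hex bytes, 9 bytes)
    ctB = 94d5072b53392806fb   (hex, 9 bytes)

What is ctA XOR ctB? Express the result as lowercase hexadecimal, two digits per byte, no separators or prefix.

e2054974890e64953b

ctA ⊕ ctB = (M1 ⊕ K) ⊕ (M2 ⊕ K) = M1 ⊕ M2 — the shared key cancels under XOR.
76 ⊕ 94 = e2
d0 ⊕ d5 = 05
4e ⊕ 07 = 49
5f ⊕ 2b = 74
da ⊕ 53 = 89
37 ⊕ 39 = 0e
4c ⊕ 28 = 64
93 ⊕ 06 = 95
c0 ⊕ fb = 3b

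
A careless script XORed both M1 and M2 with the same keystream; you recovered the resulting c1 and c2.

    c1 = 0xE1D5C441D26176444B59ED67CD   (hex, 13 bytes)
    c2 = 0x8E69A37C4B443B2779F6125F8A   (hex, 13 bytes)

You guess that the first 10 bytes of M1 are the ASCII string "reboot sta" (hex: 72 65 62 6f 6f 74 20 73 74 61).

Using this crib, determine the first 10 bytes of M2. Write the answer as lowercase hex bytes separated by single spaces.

1d d9 05 52 f6 51 6d 10 46 ce

First, c1 ⊕ c2 = (M1 ⊕ K) ⊕ (M2 ⊕ K) = M1 ⊕ M2, so the key drops out. Then M2 = (M1 ⊕ M2) ⊕ M1 over the first 10 bytes.
byte 0: (e1 xor 8e) xor 72 = 6f xor 72 = 1d
byte 1: (d5 xor 69) xor 65 = bc xor 65 = d9
byte 2: (c4 xor a3) xor 62 = 67 xor 62 = 05
byte 3: (41 xor 7c) xor 6f = 3d xor 6f = 52
byte 4: (d2 xor 4b) xor 6f = 99 xor 6f = f6
byte 5: (61 xor 44) xor 74 = 25 xor 74 = 51
byte 6: (76 xor 3b) xor 20 = 4d xor 20 = 6d
byte 7: (44 xor 27) xor 73 = 63 xor 73 = 10
byte 8: (4b xor 79) xor 74 = 32 xor 74 = 46
byte 9: (59 xor f6) xor 61 = af xor 61 = ce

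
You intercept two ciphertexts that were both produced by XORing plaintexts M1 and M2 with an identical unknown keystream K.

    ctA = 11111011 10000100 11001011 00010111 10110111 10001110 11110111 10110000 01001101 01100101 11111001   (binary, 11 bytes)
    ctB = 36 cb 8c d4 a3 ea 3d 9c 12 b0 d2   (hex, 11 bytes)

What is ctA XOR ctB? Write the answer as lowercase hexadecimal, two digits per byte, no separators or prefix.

cd4f47c31464ca2c5fd52b

ctA ⊕ ctB = (M1 ⊕ K) ⊕ (M2 ⊕ K) = M1 ⊕ M2 — the shared key cancels under XOR.
fb XOR 36 = cd
84 XOR cb = 4f
cb XOR 8c = 47
17 XOR d4 = c3
b7 XOR a3 = 14
8e XOR ea = 64
f7 XOR 3d = ca
b0 XOR 9c = 2c
4d XOR 12 = 5f
65 XOR b0 = d5
f9 XOR d2 = 2b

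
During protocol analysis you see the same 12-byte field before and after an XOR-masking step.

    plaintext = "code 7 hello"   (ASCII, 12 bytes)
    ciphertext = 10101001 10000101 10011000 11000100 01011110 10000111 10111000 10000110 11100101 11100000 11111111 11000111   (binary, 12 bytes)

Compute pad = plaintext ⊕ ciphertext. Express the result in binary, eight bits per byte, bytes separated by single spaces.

11001010 11101010 11111100 10100001 01111110 10110000 10011000 11101110 10000000 10001100 10010011 10101000

Since ciphertext = plaintext ⊕ pad, XORing both sides with plaintext gives pad = plaintext ⊕ ciphertext.
byte 0: 63 ^ a9 = ca
byte 1: 6f ^ 85 = ea
byte 2: 64 ^ 98 = fc
byte 3: 65 ^ c4 = a1
byte 4: 20 ^ 5e = 7e
byte 5: 37 ^ 87 = b0
byte 6: 20 ^ b8 = 98
byte 7: 68 ^ 86 = ee
byte 8: 65 ^ e5 = 80
byte 9: 6c ^ e0 = 8c
byte 10: 6c ^ ff = 93
byte 11: 6f ^ c7 = a8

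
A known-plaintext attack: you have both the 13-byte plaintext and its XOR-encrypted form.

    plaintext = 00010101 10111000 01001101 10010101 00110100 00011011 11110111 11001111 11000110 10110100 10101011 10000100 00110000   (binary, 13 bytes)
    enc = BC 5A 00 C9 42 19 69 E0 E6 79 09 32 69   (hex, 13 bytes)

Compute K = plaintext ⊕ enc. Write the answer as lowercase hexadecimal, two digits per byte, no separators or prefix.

Since enc = plaintext ⊕ K, XORing both sides with plaintext gives K = plaintext ⊕ enc.
 21 XOR 188 = 169
184 XOR  90 = 226
 77 XOR   0 =  77
149 XOR 201 =  92
 52 XOR  66 = 118
 27 XOR  25 =   2
247 XOR 105 = 158
207 XOR 224 =  47
198 XOR 230 =  32
180 XOR 121 = 205
171 XOR   9 = 162
132 XOR  50 = 182
 48 XOR 105 =  89

a9e24d5c76029e2f20cda2b659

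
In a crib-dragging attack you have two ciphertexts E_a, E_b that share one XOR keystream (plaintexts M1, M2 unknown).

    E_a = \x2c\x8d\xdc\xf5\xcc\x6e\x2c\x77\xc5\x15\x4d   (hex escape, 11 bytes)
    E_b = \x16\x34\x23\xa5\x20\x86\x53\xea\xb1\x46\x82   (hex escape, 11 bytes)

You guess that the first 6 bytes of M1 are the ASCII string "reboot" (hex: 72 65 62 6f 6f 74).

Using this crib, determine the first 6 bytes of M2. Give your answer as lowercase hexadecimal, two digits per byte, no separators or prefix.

First, E_a ⊕ E_b = (M1 ⊕ K) ⊕ (M2 ⊕ K) = M1 ⊕ M2, so the key drops out. Then M2 = (M1 ⊕ M2) ⊕ M1 over the first 6 bytes.
byte 0: (2c ^ 16) ^ 72 = 3a ^ 72 = 48
byte 1: (8d ^ 34) ^ 65 = b9 ^ 65 = dc
byte 2: (dc ^ 23) ^ 62 = ff ^ 62 = 9d
byte 3: (f5 ^ a5) ^ 6f = 50 ^ 6f = 3f
byte 4: (cc ^ 20) ^ 6f = ec ^ 6f = 83
byte 5: (6e ^ 86) ^ 74 = e8 ^ 74 = 9c

48dc9d3f839c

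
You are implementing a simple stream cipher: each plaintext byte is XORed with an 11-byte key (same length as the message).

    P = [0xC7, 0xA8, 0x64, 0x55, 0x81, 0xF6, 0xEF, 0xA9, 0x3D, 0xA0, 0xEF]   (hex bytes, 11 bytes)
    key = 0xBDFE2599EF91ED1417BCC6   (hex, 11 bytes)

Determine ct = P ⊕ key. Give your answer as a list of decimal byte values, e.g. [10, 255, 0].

XOR is its own inverse, so applying the key byte-wise gives the result directly.
c7 ⊕ bd = 7a
a8 ⊕ fe = 56
64 ⊕ 25 = 41
55 ⊕ 99 = cc
81 ⊕ ef = 6e
f6 ⊕ 91 = 67
ef ⊕ ed = 02
a9 ⊕ 14 = bd
3d ⊕ 17 = 2a
a0 ⊕ bc = 1c
ef ⊕ c6 = 29

[122, 86, 65, 204, 110, 103, 2, 189, 42, 28, 41]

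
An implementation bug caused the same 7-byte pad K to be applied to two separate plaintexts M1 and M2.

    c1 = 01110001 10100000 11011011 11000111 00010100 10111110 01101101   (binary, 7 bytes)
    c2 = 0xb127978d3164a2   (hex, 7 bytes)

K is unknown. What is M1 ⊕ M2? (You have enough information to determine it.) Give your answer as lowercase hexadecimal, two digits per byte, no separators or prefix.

c0874c4a25dacf

c1 ⊕ c2 = (M1 ⊕ K) ⊕ (M2 ⊕ K) = M1 ⊕ M2 — the shared key cancels under XOR.
71 XOR b1 = c0
a0 XOR 27 = 87
db XOR 97 = 4c
c7 XOR 8d = 4a
14 XOR 31 = 25
be XOR 64 = da
6d XOR a2 = cf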